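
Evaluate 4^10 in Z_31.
By repeated squaring mod 31: 4^{1}≡4, 4^{2}≡16, 4^{4}≡8, 4^{8}≡2. Then 4^{10} = 4^{8+2} ≡ 2 × 16 ≡ 1 mod 31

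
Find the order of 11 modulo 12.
Powers of 11 mod 12: 11^1≡11, 11^2≡1. So the order of 11 is 2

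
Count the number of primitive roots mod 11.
There are φ(11-1) = φ(10) = 4 primitive roots modulo 11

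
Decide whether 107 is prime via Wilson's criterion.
(106)! mod 107 = 106. Since 106 ≡ -1 mod 107, 107 is prime.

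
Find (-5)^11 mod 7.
Using Fermat: (-5)^{6} ≡ 1 mod 7. 11 ≡ 5 mod 6. So (-5)^{11} ≡ (-5)^{5} ≡ 4 mod 7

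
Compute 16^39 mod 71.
By repeated squaring mod 71: 16^{1}≡16, 16^{2}≡43, 16^{4}≡3, 16^{8}≡9, 16^{16}≡10, 16^{32}≡29. Then 16^{39} = 16^{32+4+2+1} ≡ 29 × 3 × 43 × 16 ≡ 3 mod 71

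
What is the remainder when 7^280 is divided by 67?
Using Fermat: 7^{66} ≡ 1 mod 67. 280 ≡ 16 mod 66. So 7^{280} ≡ 7^{16} ≡ 35 mod 67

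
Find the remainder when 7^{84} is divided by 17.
By Fermat: 7^{16} ≡ 1 mod 17. 84 = 5×16 + 4. So 7^{84} ≡ 7^{4} ≡ 4 mod 17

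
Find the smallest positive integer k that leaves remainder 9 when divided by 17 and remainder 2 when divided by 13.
M = 17 × 13 = 221. M₁ = 13, y₁ ≡ 4 mod 17. M₂ = 17, y₂ ≡ 10 mod 13. k = 9×13×4 + 2×17×10 ≡ 145 mod 221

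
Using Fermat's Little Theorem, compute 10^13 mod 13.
By Fermat: 10^{12} ≡ 1 mod 13. So 10^{13} = 10^{12} · 10^{1} ≡ 10^{1} ≡ 10 mod 13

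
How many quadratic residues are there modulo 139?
The squaring map on Z_139* is 2-to-1, so there are (138)/2 = 69 QRs.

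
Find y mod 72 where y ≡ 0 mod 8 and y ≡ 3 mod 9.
M = 8 × 9 = 72. M₁ = 9, y₁ ≡ 1 mod 8. M₂ = 8, y₂ ≡ 8 mod 9. y = 0×9×1 + 3×8×8 ≡ 48 mod 72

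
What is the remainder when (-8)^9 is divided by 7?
Using Fermat: (-8)^{6} ≡ 1 mod 7. 9 ≡ 3 mod 6. So (-8)^{9} ≡ (-8)^{3} ≡ 6 mod 7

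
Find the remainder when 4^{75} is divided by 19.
By Fermat: 4^{18} ≡ 1 mod 19. 75 = 4×18 + 3. So 4^{75} ≡ 4^{3} ≡ 7 mod 19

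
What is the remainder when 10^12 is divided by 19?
By repeated squaring (mod 19): 10^{1}≡10, 10^{2}≡5, 10^{4}≡6, 10^{8}≡17. Then 10^{12} = 10^{8+4} ≡ 17 × 6 ≡ 7 (mod 19)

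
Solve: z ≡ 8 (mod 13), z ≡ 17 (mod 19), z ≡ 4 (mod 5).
M = 13 × 19 × 5 = 1235. M₁ = 95, y₁ ≡ 10 (mod 13). M₂ = 65, y₂ ≡ 12 (mod 19). M₃ = 247, y₃ ≡ 3 (mod 5). z = 8×95×10 + 17×65×12 + 4×247×3 ≡ 359 (mod 1235)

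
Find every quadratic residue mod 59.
Quadratic residues modulo 59: {1, 3, 4, 5, 7, 9, 12, 15, 16, 17, 19, 20, 21, 22, 25, 26, 27, 28, 29, 35, 36, 41, 45, 46, 48, 49, 51, 53, 57}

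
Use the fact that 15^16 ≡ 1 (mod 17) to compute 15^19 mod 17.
By Fermat: 15^{16} ≡ 1 (mod 17). So 15^{19} = 15^{16} · 15^{3} ≡ 15^{3} ≡ 9 (mod 17)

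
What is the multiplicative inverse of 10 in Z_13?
Since 13 is prime, by Fermat 10^(-1) ≡ 10^{11} ≡ 4 mod 13. Verify: 10 × 4 = 40 ≡ 1 mod 13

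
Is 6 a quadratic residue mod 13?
By Euler's criterion: 6^{6} ≡ 12 mod 13. Since this equals -1 (≡ 12), 6 is not a QR.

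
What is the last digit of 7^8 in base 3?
Using Fermat: 7^{2} ≡ 1 (mod 3). 8 ≡ 0 (mod 2). So 7^{8} ≡ 7^{0} ≡ 1 (mod 3)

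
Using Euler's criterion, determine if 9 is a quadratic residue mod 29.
By Euler's criterion: 9^{14} ≡ 1 mod 29. Since this equals 1, 9 is a QR.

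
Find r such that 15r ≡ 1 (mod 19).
Since 19 is prime, by Fermat 15^(-1) ≡ 15^{17} ≡ 14 (mod 19). Verify: 15 × 14 = 210 ≡ 1 (mod 19)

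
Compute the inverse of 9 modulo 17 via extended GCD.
Extended GCD: 9(2) + 17(-1) = 1. So 9^(-1) ≡ 2 (mod 17). Verify: 9 × 2 = 18 ≡ 1 (mod 17)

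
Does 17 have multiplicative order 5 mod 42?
Powers of 17 mod 42: 17^1≡17, 17^2≡37, 17^3≡41, 17^4≡25, 17^5≡5, 17^6≡1. 17^5≡5≢1, so ord ≠ 5. No, the actual order is 6.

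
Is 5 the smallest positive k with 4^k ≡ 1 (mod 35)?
Powers of 4 mod 35: 4^1≡4, 4^2≡16, 4^3≡29, 4^4≡11, 4^5≡9, 4^6≡1. 4^5≡9≢1, so ord ≠ 5. No, the actual order is 6.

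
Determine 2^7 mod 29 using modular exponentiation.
By repeated squaring mod 29: 2^{1}≡2, 2^{2}≡4, 2^{4}≡16. Then 2^{7} = 2^{4+2+1} ≡ 16 × 4 × 2 ≡ 12 mod 29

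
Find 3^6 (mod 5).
Using Fermat: 3^{4} ≡ 1 (mod 5). 6 ≡ 2 (mod 4). So 3^{6} ≡ 3^{2} ≡ 4 (mod 5)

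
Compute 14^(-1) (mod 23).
Since 23 is prime, by Fermat 14^(-1) ≡ 14^{21} ≡ 5 (mod 23). Verify: 14 × 5 = 70 ≡ 1 (mod 23)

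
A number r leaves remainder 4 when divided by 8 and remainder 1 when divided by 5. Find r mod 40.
M = 8 × 5 = 40. M₁ = 5, y₁ ≡ 5 mod 8. M₂ = 8, y₂ ≡ 2 mod 5. r = 4×5×5 + 1×8×2 ≡ 36 mod 40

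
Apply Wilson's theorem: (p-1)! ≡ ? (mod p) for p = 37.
By Wilson's theorem, (36)! ≡ -1 ≡ 36 (mod 37)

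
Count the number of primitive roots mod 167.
There are φ(167-1) = φ(166) = 82 primitive roots modulo 167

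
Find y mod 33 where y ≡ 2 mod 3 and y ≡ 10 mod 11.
M = 3 × 11 = 33. M₁ = 11, y₁ ≡ 2 mod 3. M₂ = 3, y₂ ≡ 4 mod 11. y = 2×11×2 + 10×3×4 ≡ 32 mod 33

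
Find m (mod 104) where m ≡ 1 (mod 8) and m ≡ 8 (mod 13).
M = 8 × 13 = 104. M₁ = 13, y₁ ≡ 5 (mod 8). M₂ = 8, y₂ ≡ 5 (mod 13). m = 1×13×5 + 8×8×5 ≡ 73 (mod 104)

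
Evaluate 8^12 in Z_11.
Using Fermat: 8^{10} ≡ 1 mod 11. 12 ≡ 2 mod 10. So 8^{12} ≡ 8^{2} ≡ 9 mod 11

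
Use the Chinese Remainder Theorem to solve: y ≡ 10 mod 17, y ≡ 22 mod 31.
M = 17 × 31 = 527. M₁ = 31, y₁ ≡ 11 mod 17. M₂ = 17, y₂ ≡ 11 mod 31. y = 10×31×11 + 22×17×11 ≡ 146 mod 527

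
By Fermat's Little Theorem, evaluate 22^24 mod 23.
By Fermat: 22^{22} ≡ 1 mod 23. So 22^{24} = 22^{22} · 22^{2} ≡ 22^{2} ≡ 1 mod 23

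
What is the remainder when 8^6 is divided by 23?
By repeated squaring mod 23: 8^{1}≡8, 8^{2}≡18, 8^{4}≡2. Then 8^{6} = 8^{4+2} ≡ 2 × 18 ≡ 13 mod 23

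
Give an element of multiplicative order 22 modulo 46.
5 has order 22 mod 46 since 5^{22} ≡ 1 (mod 46) and no smaller power works.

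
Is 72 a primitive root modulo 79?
72^{39} ≡ 1 mod 79 and 39 < 78, so ord_79(72) = 39 ≠ 78 and 72 is not a primitive root.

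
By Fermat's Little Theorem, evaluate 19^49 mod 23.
By Fermat: 19^{22} ≡ 1 mod 23. 49 = 2×22 + 5. So 19^{49} ≡ 19^{5} ≡ 11 mod 23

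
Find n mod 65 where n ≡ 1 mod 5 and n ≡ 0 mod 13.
M = 5 × 13 = 65. M₁ = 13, y₁ ≡ 2 mod 5. M₂ = 5, y₂ ≡ 8 mod 13. n = 1×13×2 + 0×5×8 ≡ 26 mod 65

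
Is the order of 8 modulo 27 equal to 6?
Powers of 8 mod 27: 8^1≡8, 8^2≡10, 8^3≡26, 8^4≡19, 8^5≡17, 8^6≡1. First k with 8^k≡1 is k=6. Yes, ord_27(8) = 6.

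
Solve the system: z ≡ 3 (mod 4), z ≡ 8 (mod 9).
M = 4 × 9 = 36. M₁ = 9, y₁ ≡ 1 (mod 4). M₂ = 4, y₂ ≡ 7 (mod 9). z = 3×9×1 + 8×4×7 ≡ 35 (mod 36)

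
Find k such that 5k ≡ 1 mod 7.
Since 7 is prime, by Fermat 5^(-1) ≡ 5^{5} ≡ 3 mod 7. Verify: 5 × 3 = 15 ≡ 1 mod 7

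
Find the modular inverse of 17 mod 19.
Since 19 is prime, by Fermat 17^(-1) ≡ 17^{17} ≡ 9 (mod 19). Verify: 17 × 9 = 153 ≡ 1 (mod 19)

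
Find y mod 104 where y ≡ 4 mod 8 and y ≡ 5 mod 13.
M = 8 × 13 = 104. M₁ = 13, y₁ ≡ 5 mod 8. M₂ = 8, y₂ ≡ 5 mod 13. y = 4×13×5 + 5×8×5 ≡ 44 mod 104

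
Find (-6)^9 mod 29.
By repeated squaring mod 29: (-6)^{1}≡23, (-6)^{2}≡7, (-6)^{4}≡20, (-6)^{8}≡23. Then (-6)^{9} = (-6)^{8+1} ≡ 23 × 23 ≡ 7 mod 29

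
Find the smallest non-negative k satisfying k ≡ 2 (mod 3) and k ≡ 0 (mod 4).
M = 3 × 4 = 12. M₁ = 4, y₁ ≡ 1 (mod 3). M₂ = 3, y₂ ≡ 3 (mod 4). k = 2×4×1 + 0×3×3 ≡ 8 (mod 12)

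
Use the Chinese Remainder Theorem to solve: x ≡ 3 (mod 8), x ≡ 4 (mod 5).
M = 8 × 5 = 40. M₁ = 5, y₁ ≡ 5 (mod 8). M₂ = 8, y₂ ≡ 2 (mod 5). x = 3×5×5 + 4×8×2 ≡ 19 (mod 40)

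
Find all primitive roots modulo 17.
There are φ(16) = 8 primitive roots mod 17: {3, 5, 6, 7, 10, 11, 12, 14}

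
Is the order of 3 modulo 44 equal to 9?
Powers of 3 mod 44: 3^1≡3, 3^2≡9, 3^3≡27, 3^4≡37, 3^5≡23, 3^6≡25, 3^7≡31, 3^8≡5, 3^9≡15, 3^10≡1. 3^9≡15≢1, so ord ≠ 9. No, the actual order is 10.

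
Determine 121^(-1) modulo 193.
Since 193 is prime, by Fermat 121^(-1) ≡ 121^{191} ≡ 67 mod 193. Verify: 121 × 67 = 8107 ≡ 1 mod 193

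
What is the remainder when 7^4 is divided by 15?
7^{4} = 2401 ≡ 1 (mod 15)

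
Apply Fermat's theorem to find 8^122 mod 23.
By Fermat: 8^{22} ≡ 1 mod 23. 122 = 5×22 + 12. So 8^{122} ≡ 8^{12} ≡ 8 mod 23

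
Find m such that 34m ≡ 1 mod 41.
Since 41 is prime, by Fermat 34^(-1) ≡ 34^{39} ≡ 35 mod 41. Verify: 34 × 35 = 1190 ≡ 1 mod 41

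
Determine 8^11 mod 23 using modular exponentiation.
By repeated squaring mod 23: 8^{1}≡8, 8^{2}≡18, 8^{4}≡2, 8^{8}≡4. Then 8^{11} = 8^{8+2+1} ≡ 4 × 18 × 8 ≡ 1 mod 23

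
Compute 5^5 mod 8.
By repeated squaring (mod 8): 5^{1}≡5, 5^{2}≡1, 5^{4}≡1. Then 5^{5} = 5^{4+1} ≡ 1 × 5 ≡ 5 (mod 8)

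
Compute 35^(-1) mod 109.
Since 109 is prime, by Fermat 35^(-1) ≡ 35^{107} ≡ 81 mod 109. Verify: 35 × 81 = 2835 ≡ 1 mod 109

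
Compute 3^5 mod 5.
Using Fermat: 3^{4} ≡ 1 (mod 5). 5 ≡ 1 (mod 4). So 3^{5} ≡ 3^{1} ≡ 3 (mod 5)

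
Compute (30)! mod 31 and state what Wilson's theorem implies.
(30)! mod 31 = 30. Since this equals -1 (mod 31), Wilson confirms 31 is prime.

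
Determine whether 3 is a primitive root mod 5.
ord_5(3) divides 4. For each prime q|4: 3^{2}≡4, none ≡ 1. So 3 has order 4 and is a primitive root mod 5.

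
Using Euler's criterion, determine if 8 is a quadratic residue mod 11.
By Euler's criterion: 8^{5} ≡ 10 (mod 11). Since this equals -1 (≡ 10), 8 is not a QR.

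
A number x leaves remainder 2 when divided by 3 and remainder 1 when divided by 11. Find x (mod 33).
M = 3 × 11 = 33. M₁ = 11, y₁ ≡ 2 (mod 3). M₂ = 3, y₂ ≡ 4 (mod 11). x = 2×11×2 + 1×3×4 ≡ 23 (mod 33)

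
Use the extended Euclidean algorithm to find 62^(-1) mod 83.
Extended GCD: 62(-4) + 83(3) = 1. So 62^(-1) ≡ -4 ≡ 79 mod 83. Verify: 62 × 79 = 4898 ≡ 1 mod 83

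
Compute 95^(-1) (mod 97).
Since 97 is prime, by Fermat 95^(-1) ≡ 95^{95} ≡ 48 (mod 97). Verify: 95 × 48 = 4560 ≡ 1 (mod 97)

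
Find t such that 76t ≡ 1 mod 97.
Since 97 is prime, by Fermat 76^(-1) ≡ 76^{95} ≡ 60 mod 97. Verify: 76 × 60 = 4560 ≡ 1 mod 97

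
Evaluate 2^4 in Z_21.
2^{4} = 16 ≡ 16 (mod 21)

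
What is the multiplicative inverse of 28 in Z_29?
Since 29 is prime, by Fermat 28^(-1) ≡ 28^{27} ≡ 28 (mod 29). Verify: 28 × 28 = 784 ≡ 1 (mod 29)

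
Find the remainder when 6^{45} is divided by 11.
By Fermat: 6^{10} ≡ 1 (mod 11). 45 = 4×10 + 5. So 6^{45} ≡ 6^{5} ≡ 10 (mod 11)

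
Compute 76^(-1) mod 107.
Since 107 is prime, by Fermat 76^(-1) ≡ 76^{105} ≡ 69 mod 107. Verify: 76 × 69 = 5244 ≡ 1 mod 107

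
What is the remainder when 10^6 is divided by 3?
Using Fermat: 10^{2} ≡ 1 (mod 3). 6 ≡ 0 (mod 2). So 10^{6} ≡ 10^{0} ≡ 1 (mod 3)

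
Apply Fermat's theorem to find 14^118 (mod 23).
By Fermat: 14^{22} ≡ 1 (mod 23). 118 = 5×22 + 8. So 14^{118} ≡ 14^{8} ≡ 13 (mod 23)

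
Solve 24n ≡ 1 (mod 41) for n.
Since 41 is prime, by Fermat 24^(-1) ≡ 24^{39} ≡ 12 (mod 41). Verify: 24 × 12 = 288 ≡ 1 (mod 41)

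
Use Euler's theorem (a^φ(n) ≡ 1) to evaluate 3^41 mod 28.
By Euler: 3^{12} ≡ 1 mod 28 since gcd(3, 28) = 1. 41 = 3×12 + 5. So 3^{41} ≡ 3^{5} ≡ 19 mod 28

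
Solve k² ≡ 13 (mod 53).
The square roots of 13 mod 53 are 15 and 38. Verify: 15² = 225 ≡ 13 (mod 53)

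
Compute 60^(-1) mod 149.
Since 149 is prime, by Fermat 60^(-1) ≡ 60^{147} ≡ 77 mod 149. Verify: 60 × 77 = 4620 ≡ 1 mod 149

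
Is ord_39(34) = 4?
Powers of 34 mod 39: 34^1≡34, 34^2≡25, 34^3≡31, 34^4≡1. First k with 34^k≡1 is k=4. Yes, ord_39(34) = 4.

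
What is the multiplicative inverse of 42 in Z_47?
Since 47 is prime, by Fermat 42^(-1) ≡ 42^{45} ≡ 28 mod 47. Verify: 42 × 28 = 1176 ≡ 1 mod 47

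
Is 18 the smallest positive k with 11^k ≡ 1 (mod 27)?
Powers of 11 mod 27: 11^1≡11, 11^2≡13, 11^3≡8, 11^4≡7, 11^5≡23, 11^6≡10, 11^7≡2, 11^8≡22, 11^9≡26, 11^10≡16, 11^11≡14, 11^12≡19, 11^13≡20, 11^14≡4, 11^15≡17, 11^16≡25, 11^17≡5, 11^18≡1. First k with 11^k≡1 is k=18. Yes, ord_27(11) = 18.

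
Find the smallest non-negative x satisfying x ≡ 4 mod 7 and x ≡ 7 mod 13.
M = 7 × 13 = 91. M₁ = 13, y₁ ≡ 6 mod 7. M₂ = 7, y₂ ≡ 2 mod 13. x = 4×13×6 + 7×7×2 ≡ 46 mod 91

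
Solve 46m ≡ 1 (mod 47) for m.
Since 47 is prime, by Fermat 46^(-1) ≡ 46^{45} ≡ 46 (mod 47). Verify: 46 × 46 = 2116 ≡ 1 (mod 47)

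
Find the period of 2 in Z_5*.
Powers of 2 mod 5: 2^1≡2, 2^2≡4, 2^3≡3, 2^4≡1. So the order of 2 is 4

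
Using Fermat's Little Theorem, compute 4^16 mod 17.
By Fermat's Little Theorem, 4^{16} ≡ 1 mod 17 since 17 is prime and gcd(4, 17) = 1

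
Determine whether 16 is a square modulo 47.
By Euler's criterion: 16^{23} ≡ 1 (mod 47). Since this equals 1, 16 is a QR.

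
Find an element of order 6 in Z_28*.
3 has order 6 mod 28 since 3^{6} ≡ 1 mod 28 and no smaller power works.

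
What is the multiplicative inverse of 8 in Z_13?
Since 13 is prime, by Fermat 8^(-1) ≡ 8^{11} ≡ 5 mod 13. Verify: 8 × 5 = 40 ≡ 1 mod 13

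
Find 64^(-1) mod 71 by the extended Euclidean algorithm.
Extended GCD: 64(10) + 71(-9) = 1. So 64^(-1) ≡ 10 mod 71. Verify: 64 × 10 = 640 ≡ 1 mod 71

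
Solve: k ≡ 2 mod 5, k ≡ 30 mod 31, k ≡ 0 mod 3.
M = 5 × 31 × 3 = 465. M₁ = 93, y₁ ≡ 2 mod 5. M₂ = 15, y₂ ≡ 29 mod 31. M₃ = 155, y₃ ≡ 2 mod 3. k = 2×93×2 + 30×15×29 + 0×155×2 ≡ 402 mod 465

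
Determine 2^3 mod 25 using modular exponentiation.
2^{3} = 8 ≡ 8 (mod 25)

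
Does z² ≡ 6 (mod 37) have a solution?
By Euler's criterion: 6^{18} ≡ 36 (mod 37). Since this equals -1 (≡ 36), 6 is not a QR.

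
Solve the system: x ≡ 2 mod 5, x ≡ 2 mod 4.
M = 5 × 4 = 20. M₁ = 4, y₁ ≡ 4 mod 5. M₂ = 5, y₂ ≡ 1 mod 4. x = 2×4×4 + 2×5×1 ≡ 2 mod 20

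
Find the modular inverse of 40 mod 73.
Since 73 is prime, by Fermat 40^(-1) ≡ 40^{71} ≡ 42 (mod 73). Verify: 40 × 42 = 1680 ≡ 1 (mod 73)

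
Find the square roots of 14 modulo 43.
The square roots of 14 mod 43 are 10 and 33. Verify: 10² = 100 ≡ 14 mod 43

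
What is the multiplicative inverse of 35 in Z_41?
Since 41 is prime, by Fermat 35^(-1) ≡ 35^{39} ≡ 34 (mod 41). Verify: 35 × 34 = 1190 ≡ 1 (mod 41)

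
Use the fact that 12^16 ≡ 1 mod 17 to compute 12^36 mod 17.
By Fermat: 12^{16} ≡ 1 mod 17. 36 = 2×16 + 4. So 12^{36} ≡ 12^{4} ≡ 13 mod 17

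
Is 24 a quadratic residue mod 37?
By Euler's criterion: 24^{18} ≡ 36 mod 37. Since this equals -1 (≡ 36), 24 is not a QR.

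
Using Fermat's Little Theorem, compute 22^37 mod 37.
By Fermat: 22^{36} ≡ 1 mod 37. So 22^{37} = 22^{36} · 22^{1} ≡ 22^{1} ≡ 22 mod 37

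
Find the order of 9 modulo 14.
Powers of 9 mod 14: 9^1≡9, 9^2≡11, 9^3≡1. ord_14(9) = 3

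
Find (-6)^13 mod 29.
By repeated squaring mod 29: (-6)^{1}≡23, (-6)^{2}≡7, (-6)^{4}≡20, (-6)^{8}≡23. Then (-6)^{13} = (-6)^{8+4+1} ≡ 23 × 20 × 23 ≡ 24 mod 29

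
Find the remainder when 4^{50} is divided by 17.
By Fermat: 4^{16} ≡ 1 (mod 17). 50 = 3×16 + 2. So 4^{50} ≡ 4^{2} ≡ 16 (mod 17)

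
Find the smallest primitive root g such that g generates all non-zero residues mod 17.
g = 3. For each prime q|16: 3^{8}≡16, none ≡ 1, so ord_17(3) = 16 and 3 is a primitive root.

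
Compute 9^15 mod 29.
By repeated squaring mod 29: 9^{1}≡9, 9^{2}≡23, 9^{4}≡7, 9^{8}≡20. Then 9^{15} = 9^{8+4+2+1} ≡ 20 × 7 × 23 × 9 ≡ 9 mod 29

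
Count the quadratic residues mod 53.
The squaring map on Z_53* is 2-to-1, so there are (52)/2 = 26 QRs.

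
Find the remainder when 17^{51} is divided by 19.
By Fermat: 17^{18} ≡ 1 (mod 19). 51 = 2×18 + 15. So 17^{51} ≡ 17^{15} ≡ 7 (mod 19)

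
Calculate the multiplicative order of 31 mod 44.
Powers of 31 mod 44: 31^1≡31, 31^2≡37, 31^3≡3, 31^4≡5, 31^5≡23, 31^6≡9, 31^7≡15, 31^8≡25, 31^9≡27, 31^10≡1. So the order of 31 is 10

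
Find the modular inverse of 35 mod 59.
Since 59 is prime, by Fermat 35^(-1) ≡ 35^{57} ≡ 27 (mod 59). Verify: 35 × 27 = 945 ≡ 1 (mod 59)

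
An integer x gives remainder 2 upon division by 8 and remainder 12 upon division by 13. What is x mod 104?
M = 8 × 13 = 104. M₁ = 13, y₁ ≡ 5 mod 8. M₂ = 8, y₂ ≡ 5 mod 13. x = 2×13×5 + 12×8×5 ≡ 90 mod 104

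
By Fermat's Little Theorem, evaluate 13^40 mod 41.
By Fermat's Little Theorem, 13^{40} ≡ 1 (mod 41) since 41 is prime and gcd(13, 41) = 1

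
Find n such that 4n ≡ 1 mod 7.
Since 7 is prime, by Fermat 4^(-1) ≡ 4^{5} ≡ 2 mod 7. Verify: 4 × 2 = 8 ≡ 1 mod 7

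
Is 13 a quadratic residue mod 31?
By Euler's criterion: 13^{15} ≡ 30 mod 31. Since this equals -1 (≡ 30), 13 is not a QR.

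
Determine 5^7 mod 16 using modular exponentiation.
By repeated squaring (mod 16): 5^{1}≡5, 5^{2}≡9, 5^{4}≡1. Then 5^{7} = 5^{4+2+1} ≡ 1 × 9 × 5 ≡ 13 (mod 16)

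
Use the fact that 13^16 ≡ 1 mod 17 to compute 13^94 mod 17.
By Fermat: 13^{16} ≡ 1 mod 17. 94 = 5×16 + 14. So 13^{94} ≡ 13^{14} ≡ 16 mod 17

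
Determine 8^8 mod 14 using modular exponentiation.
By repeated squaring mod 14: 8^{1}≡8, 8^{2}≡8, 8^{4}≡8, 8^{8}≡8. So 8^{8} ≡ 8 mod 14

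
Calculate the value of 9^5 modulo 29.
By repeated squaring mod 29: 9^{1}≡9, 9^{2}≡23, 9^{4}≡7. Then 9^{5} = 9^{4+1} ≡ 7 × 9 ≡ 5 mod 29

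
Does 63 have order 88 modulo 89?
ord_89(63) divides 88. For each prime q|88: 63^{44}≡88, 63^{8}≡8, none ≡ 1. So 63 has order 88 and is a primitive root mod 89.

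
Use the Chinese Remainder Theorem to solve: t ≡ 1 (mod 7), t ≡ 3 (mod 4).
M = 7 × 4 = 28. M₁ = 4, y₁ ≡ 2 (mod 7). M₂ = 7, y₂ ≡ 3 (mod 4). t = 1×4×2 + 3×7×3 ≡ 15 (mod 28)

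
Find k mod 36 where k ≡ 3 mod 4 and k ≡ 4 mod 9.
M = 4 × 9 = 36. M₁ = 9, y₁ ≡ 1 mod 4. M₂ = 4, y₂ ≡ 7 mod 9. k = 3×9×1 + 4×4×7 ≡ 31 mod 36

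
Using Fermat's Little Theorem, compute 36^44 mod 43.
By Fermat: 36^{42} ≡ 1 mod 43. So 36^{44} = 36^{42} · 36^{2} ≡ 36^{2} ≡ 6 mod 43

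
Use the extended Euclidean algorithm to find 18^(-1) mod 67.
Extended GCD: 18(-26) + 67(7) = 1. So 18^(-1) ≡ -26 ≡ 41 (mod 67). Verify: 18 × 41 = 738 ≡ 1 (mod 67)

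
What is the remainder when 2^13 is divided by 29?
By repeated squaring (mod 29): 2^{1}≡2, 2^{2}≡4, 2^{4}≡16, 2^{8}≡24. Then 2^{13} = 2^{8+4+1} ≡ 24 × 16 × 2 ≡ 14 (mod 29)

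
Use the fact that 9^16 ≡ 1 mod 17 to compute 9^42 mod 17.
By Fermat: 9^{16} ≡ 1 mod 17. 42 = 2×16 + 10. So 9^{42} ≡ 9^{10} ≡ 13 mod 17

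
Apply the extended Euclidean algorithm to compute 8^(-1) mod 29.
Extended GCD: 8(11) + 29(-3) = 1. So 8^(-1) ≡ 11 mod 29. Verify: 8 × 11 = 88 ≡ 1 mod 29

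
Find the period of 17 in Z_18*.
Powers of 17 mod 18: 17^1≡17, 17^2≡1. Order = 2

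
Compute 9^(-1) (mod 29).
Since 29 is prime, by Fermat 9^(-1) ≡ 9^{27} ≡ 13 (mod 29). Verify: 9 × 13 = 117 ≡ 1 (mod 29)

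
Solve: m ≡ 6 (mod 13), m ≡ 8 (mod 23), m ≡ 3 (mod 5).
M = 13 × 23 × 5 = 1495. M₁ = 115, y₁ ≡ 6 (mod 13). M₂ = 65, y₂ ≡ 17 (mod 23). M₃ = 299, y₃ ≡ 4 (mod 5). m = 6×115×6 + 8×65×17 + 3×299×4 ≡ 123 (mod 1495)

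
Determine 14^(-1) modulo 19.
Since 19 is prime, by Fermat 14^(-1) ≡ 14^{17} ≡ 15 mod 19. Verify: 14 × 15 = 210 ≡ 1 mod 19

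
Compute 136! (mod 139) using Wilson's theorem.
(138)! = (136)! × (137) × (138) ≡ -1 (mod 139). So (136)! ≡ -1 × [(138)(137)]^(-1) ≡ 69 (mod 139)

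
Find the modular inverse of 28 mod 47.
Since 47 is prime, by Fermat 28^(-1) ≡ 28^{45} ≡ 42 mod 47. Verify: 28 × 42 = 1176 ≡ 1 mod 47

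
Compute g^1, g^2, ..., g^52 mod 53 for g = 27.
27^1, 27^2, ..., 27^{52} mod 53: [27, 40, 20, 10, 5, 29, 41, 47, 50, 25, 39, 46, 23, 38, 19, 36, 18, 9, 31, 42, 21, 37, 45, 49, 51, 52, 26, 13, 33, 43, 48, 24, 12, 6, 3, 28, 14, 7, 30, 15, 34, 17, 35, 44, 22, 11, 32, 16, 8, 4, 2, 1]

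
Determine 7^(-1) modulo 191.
Since 191 is prime, by Fermat 7^(-1) ≡ 7^{189} ≡ 82 mod 191. Verify: 7 × 82 = 574 ≡ 1 mod 191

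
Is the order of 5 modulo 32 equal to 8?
Powers of 5 mod 32: 5^1≡5, 5^2≡25, 5^3≡29, 5^4≡17, 5^5≡21, 5^6≡9, 5^7≡13, 5^8≡1. First k with 5^k≡1 is k=8. Yes, ord_32(5) = 8.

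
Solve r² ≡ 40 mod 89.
The square roots of 40 mod 89 are 60 and 29. Verify: 60² = 3600 ≡ 40 mod 89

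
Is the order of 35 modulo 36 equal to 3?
Powers of 35 mod 36: 35^1≡35, 35^2≡1. Already 35^2≡1, so the order is 2 < 3. No, the actual order is 2.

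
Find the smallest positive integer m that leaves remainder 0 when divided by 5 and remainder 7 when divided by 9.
M = 5 × 9 = 45. M₁ = 9, y₁ ≡ 4 (mod 5). M₂ = 5, y₂ ≡ 2 (mod 9). m = 0×9×4 + 7×5×2 ≡ 25 (mod 45)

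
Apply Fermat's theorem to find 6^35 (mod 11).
By Fermat: 6^{10} ≡ 1 (mod 11). 35 = 3×10 + 5. So 6^{35} ≡ 6^{5} ≡ 10 (mod 11)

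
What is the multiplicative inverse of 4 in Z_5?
Since 5 is prime, by Fermat 4^(-1) ≡ 4^{3} ≡ 4 mod 5. Verify: 4 × 4 = 16 ≡ 1 mod 5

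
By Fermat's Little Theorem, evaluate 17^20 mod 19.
By Fermat: 17^{18} ≡ 1 mod 19. So 17^{20} = 17^{18} · 17^{2} ≡ 17^{2} ≡ 4 mod 19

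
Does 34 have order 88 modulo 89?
34^{4} ≡ 1 (mod 89) and 4 < 88, so ord_89(34) = 4 ≠ 88 and 34 is not a primitive root.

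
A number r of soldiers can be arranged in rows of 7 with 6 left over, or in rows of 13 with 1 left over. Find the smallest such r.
M = 7 × 13 = 91. M₁ = 13, y₁ ≡ 6 (mod 7). M₂ = 7, y₂ ≡ 2 (mod 13). r = 6×13×6 + 1×7×2 ≡ 27 (mod 91)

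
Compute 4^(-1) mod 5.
Since 5 is prime, by Fermat 4^(-1) ≡ 4^{3} ≡ 4 mod 5. Verify: 4 × 4 = 16 ≡ 1 mod 5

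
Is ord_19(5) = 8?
Powers of 5 mod 19: 5^1≡5, 5^2≡6, 5^3≡11, 5^4≡17, 5^5≡9, 5^6≡7, 5^7≡16, 5^8≡4, 5^9≡1. 5^8≡4≢1, so ord ≠ 8. No, the actual order is 9.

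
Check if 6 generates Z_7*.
6^{2} ≡ 1 mod 7 and 2 < 6, so ord_7(6) = 2 ≠ 6 and 6 is not a primitive root.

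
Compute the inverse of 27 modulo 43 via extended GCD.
Extended GCD: 27(8) + 43(-5) = 1. So 27^(-1) ≡ 8 (mod 43). Verify: 27 × 8 = 216 ≡ 1 (mod 43)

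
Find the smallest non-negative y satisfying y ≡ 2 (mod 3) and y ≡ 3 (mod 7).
M = 3 × 7 = 21. M₁ = 7, y₁ ≡ 1 (mod 3). M₂ = 3, y₂ ≡ 5 (mod 7). y = 2×7×1 + 3×3×5 ≡ 17 (mod 21)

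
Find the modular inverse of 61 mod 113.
Since 113 is prime, by Fermat 61^(-1) ≡ 61^{111} ≡ 63 (mod 113). Verify: 61 × 63 = 3843 ≡ 1 (mod 113)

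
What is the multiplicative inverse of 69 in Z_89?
Since 89 is prime, by Fermat 69^(-1) ≡ 69^{87} ≡ 40 (mod 89). Verify: 69 × 40 = 2760 ≡ 1 (mod 89)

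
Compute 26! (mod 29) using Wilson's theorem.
(28)! = (26)! × (27) × (28) ≡ -1 (mod 29). So (26)! ≡ -1 × [(28)(27)]^(-1) ≡ 14 (mod 29)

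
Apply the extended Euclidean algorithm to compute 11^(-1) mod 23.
Extended GCD: 11(-2) + 23(1) = 1. So 11^(-1) ≡ -2 ≡ 21 mod 23. Verify: 11 × 21 = 231 ≡ 1 mod 23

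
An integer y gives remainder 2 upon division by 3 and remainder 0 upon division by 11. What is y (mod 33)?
M = 3 × 11 = 33. M₁ = 11, y₁ ≡ 2 (mod 3). M₂ = 3, y₂ ≡ 4 (mod 11). y = 2×11×2 + 0×3×4 ≡ 11 (mod 33)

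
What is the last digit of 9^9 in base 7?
Using Fermat: 9^{6} ≡ 1 mod 7. 9 ≡ 3 mod 6. So 9^{9} ≡ 9^{3} ≡ 1 mod 7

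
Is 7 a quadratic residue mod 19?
By Euler's criterion: 7^{9} ≡ 1 mod 19. Since this equals 1, 7 is a QR.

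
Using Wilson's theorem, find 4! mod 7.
(6)! = (4)! × (5) × (6) ≡ -1 mod 7. So (4)! ≡ -1 × [(6)(5)]^(-1) ≡ 3 mod 7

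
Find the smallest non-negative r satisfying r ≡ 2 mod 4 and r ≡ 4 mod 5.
M = 4 × 5 = 20. M₁ = 5, y₁ ≡ 1 mod 4. M₂ = 4, y₂ ≡ 4 mod 5. r = 2×5×1 + 4×4×4 ≡ 14 mod 20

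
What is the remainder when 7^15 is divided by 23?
By repeated squaring mod 23: 7^{1}≡7, 7^{2}≡3, 7^{4}≡9, 7^{8}≡12. Then 7^{15} = 7^{8+4+2+1} ≡ 12 × 9 × 3 × 7 ≡ 14 mod 23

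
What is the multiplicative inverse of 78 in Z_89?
Since 89 is prime, by Fermat 78^(-1) ≡ 78^{87} ≡ 8 mod 89. Verify: 78 × 8 = 624 ≡ 1 mod 89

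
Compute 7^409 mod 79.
Using Fermat: 7^{78} ≡ 1 (mod 79). 409 ≡ 19 (mod 78). So 7^{409} ≡ 7^{19} ≡ 60 (mod 79)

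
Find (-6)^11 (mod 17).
By repeated squaring (mod 17): (-6)^{1}≡11, (-6)^{2}≡2, (-6)^{4}≡4, (-6)^{8}≡16. Then (-6)^{11} = (-6)^{8+2+1} ≡ 16 × 2 × 11 ≡ 12 (mod 17)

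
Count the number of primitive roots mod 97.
There are φ(97-1) = φ(96) = 32 primitive roots modulo 97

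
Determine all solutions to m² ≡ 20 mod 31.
The square roots of 20 mod 31 are 19 and 12. Verify: 19² = 361 ≡ 20 mod 31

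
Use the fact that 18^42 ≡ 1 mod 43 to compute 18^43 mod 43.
By Fermat: 18^{42} ≡ 1 mod 43. So 18^{43} = 18^{42} · 18^{1} ≡ 18^{1} ≡ 18 mod 43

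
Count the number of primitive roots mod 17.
A prime p has φ(p-1) primitive roots; here φ(16) = 8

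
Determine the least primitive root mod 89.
g = 3. For each prime q|88: 3^{44}≡88, 3^{8}≡64, none ≡ 1, so ord_89(3) = 88 and 3 is a primitive root.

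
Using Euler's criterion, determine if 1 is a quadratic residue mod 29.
By Euler's criterion: 1^{14} ≡ 1 mod 29. Since this equals 1, 1 is a QR.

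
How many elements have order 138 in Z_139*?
Number of primitive roots mod 139 = φ(p-1) = φ(138) = 44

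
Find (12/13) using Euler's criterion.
(12/13) = 12^{6} mod 13 = 1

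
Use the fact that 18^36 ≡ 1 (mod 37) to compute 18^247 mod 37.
By Fermat: 18^{36} ≡ 1 (mod 37). 247 ≡ 31 (mod 36). So 18^{247} ≡ 18^{31} ≡ 5 (mod 37)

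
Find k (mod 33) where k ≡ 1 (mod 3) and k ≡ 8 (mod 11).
M = 3 × 11 = 33. M₁ = 11, y₁ ≡ 2 (mod 3). M₂ = 3, y₂ ≡ 4 (mod 11). k = 1×11×2 + 8×3×4 ≡ 19 (mod 33)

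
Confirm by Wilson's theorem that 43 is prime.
(42)! mod 43 = 42. Since this equals -1 mod 43, Wilson confirms 43 is prime.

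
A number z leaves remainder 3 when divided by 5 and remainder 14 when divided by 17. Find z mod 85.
M = 5 × 17 = 85. M₁ = 17, y₁ ≡ 3 mod 5. M₂ = 5, y₂ ≡ 7 mod 17. z = 3×17×3 + 14×5×7 ≡ 48 mod 85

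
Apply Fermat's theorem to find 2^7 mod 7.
By Fermat: 2^{6} ≡ 1 mod 7. So 2^{7} = 2^{6} · 2^{1} ≡ 2^{1} ≡ 2 mod 7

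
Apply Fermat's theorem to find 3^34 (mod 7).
By Fermat: 3^{6} ≡ 1 (mod 7). 34 = 5×6 + 4. So 3^{34} ≡ 3^{4} ≡ 4 (mod 7)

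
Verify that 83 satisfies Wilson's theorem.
(82)! mod 83 = 82. Since this equals -1 mod 83, Wilson confirms 83 is prime.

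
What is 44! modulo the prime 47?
(46)! = (44)! × (45) × (46) ≡ -1 (mod 47). So (44)! ≡ -1 × [(46)(45)]^(-1) ≡ 23 (mod 47)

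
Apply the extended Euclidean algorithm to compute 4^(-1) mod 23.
Extended GCD: 4(6) + 23(-1) = 1. So 4^(-1) ≡ 6 mod 23. Verify: 4 × 6 = 24 ≡ 1 mod 23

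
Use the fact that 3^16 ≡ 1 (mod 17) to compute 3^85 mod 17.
By Fermat: 3^{16} ≡ 1 (mod 17). 85 = 5×16 + 5. So 3^{85} ≡ 3^{5} ≡ 5 (mod 17)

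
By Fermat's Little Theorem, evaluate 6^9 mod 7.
By Fermat: 6^{6} ≡ 1 mod 7. So 6^{9} = 6^{6} · 6^{3} ≡ 6^{3} ≡ 6 mod 7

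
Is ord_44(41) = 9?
Powers of 41 mod 44: 41^1≡41, 41^2≡9, 41^3≡17, 41^4≡37, 41^5≡21, 41^6≡25, 41^7≡13, 41^8≡5, 41^9≡29, 41^10≡1. 41^9≡29≢1, so ord ≠ 9. No, the actual order is 10.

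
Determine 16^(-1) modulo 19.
Since 19 is prime, by Fermat 16^(-1) ≡ 16^{17} ≡ 6 (mod 19). Verify: 16 × 6 = 96 ≡ 1 (mod 19)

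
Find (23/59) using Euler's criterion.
(23/59) = 23^{29} mod 59 = -1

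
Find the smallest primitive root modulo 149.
g = 2. For each prime q|148: 2^{74}≡148, 2^{4}≡16, none ≡ 1, so ord_149(2) = 148 and 2 is a primitive root.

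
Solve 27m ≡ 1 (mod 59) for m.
Since 59 is prime, by Fermat 27^(-1) ≡ 27^{57} ≡ 35 (mod 59). Verify: 27 × 35 = 945 ≡ 1 (mod 59)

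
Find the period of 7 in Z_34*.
Powers of 7 mod 34: 7^1≡7, 7^2≡15, 7^3≡3, 7^4≡21, 7^5≡11, 7^6≡9, 7^7≡29, 7^8≡33, 7^9≡27, 7^10≡19, 7^11≡31, 7^12≡13, 7^13≡23, 7^14≡25, 7^15≡5, 7^16≡1. So the order of 7 is 16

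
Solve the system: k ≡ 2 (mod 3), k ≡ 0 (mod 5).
M = 3 × 5 = 15. M₁ = 5, y₁ ≡ 2 (mod 3). M₂ = 3, y₂ ≡ 2 (mod 5). k = 2×5×2 + 0×3×2 ≡ 5 (mod 15)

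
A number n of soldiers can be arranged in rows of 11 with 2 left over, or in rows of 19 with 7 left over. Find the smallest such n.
M = 11 × 19 = 209. M₁ = 19, y₁ ≡ 7 mod 11. M₂ = 11, y₂ ≡ 7 mod 19. n = 2×19×7 + 7×11×7 ≡ 178 mod 209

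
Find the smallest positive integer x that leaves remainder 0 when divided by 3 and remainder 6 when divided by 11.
M = 3 × 11 = 33. M₁ = 11, y₁ ≡ 2 mod 3. M₂ = 3, y₂ ≡ 4 mod 11. x = 0×11×2 + 6×3×4 ≡ 6 mod 33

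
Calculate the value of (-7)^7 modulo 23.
By repeated squaring (mod 23): (-7)^{1}≡16, (-7)^{2}≡3, (-7)^{4}≡9. Then (-7)^{7} = (-7)^{4+2+1} ≡ 9 × 3 × 16 ≡ 18 (mod 23)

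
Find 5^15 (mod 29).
By repeated squaring (mod 29): 5^{1}≡5, 5^{2}≡25, 5^{4}≡16, 5^{8}≡24. Then 5^{15} = 5^{8+4+2+1} ≡ 24 × 16 × 25 × 5 ≡ 5 (mod 29)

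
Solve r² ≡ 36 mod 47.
The square roots of 36 mod 47 are 6 and 41. Verify: 6² = 36 ≡ 36 mod 47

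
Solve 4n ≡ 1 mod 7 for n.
Since 7 is prime, by Fermat 4^(-1) ≡ 4^{5} ≡ 2 mod 7. Verify: 4 × 2 = 8 ≡ 1 mod 7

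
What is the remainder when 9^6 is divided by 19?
By repeated squaring mod 19: 9^{1}≡9, 9^{2}≡5, 9^{4}≡6. Then 9^{6} = 9^{4+2} ≡ 6 × 5 ≡ 11 mod 19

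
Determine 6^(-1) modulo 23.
Since 23 is prime, by Fermat 6^(-1) ≡ 6^{21} ≡ 4 mod 23. Verify: 6 × 4 = 24 ≡ 1 mod 23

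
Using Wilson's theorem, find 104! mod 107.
(106)! = (104)! × (105) × (106) ≡ -1 (mod 107). So (104)! ≡ -1 × [(106)(105)]^(-1) ≡ 53 (mod 107)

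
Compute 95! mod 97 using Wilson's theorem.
(96)! = (95)! × (96) ≡ -1 mod 97. So (95)! ≡ -1 × (96)^(-1) ≡ (-1)×(-1) = 1 mod 97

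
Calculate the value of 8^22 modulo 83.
By repeated squaring (mod 83): 8^{1}≡8, 8^{2}≡64, 8^{4}≡29, 8^{8}≡11, 8^{16}≡38. Then 8^{22} = 8^{16+4+2} ≡ 38 × 29 × 64 ≡ 61 (mod 83)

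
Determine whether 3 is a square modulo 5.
By Euler's criterion: 3^{2} ≡ 4 (mod 5). Since this equals -1 (≡ 4), 3 is not a QR.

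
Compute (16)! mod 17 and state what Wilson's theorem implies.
(16)! mod 17 = 16. Since this equals -1 (mod 17), Wilson confirms 17 is prime.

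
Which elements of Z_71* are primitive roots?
There are φ(70) = 24 primitive roots mod 71: {7, 11, 13, 21, 22, 28, 31, 33, 35, 42, 44, 47, 52, 53, 55, 56, 59, 61, 62, 63, 65, 67, 68, 69}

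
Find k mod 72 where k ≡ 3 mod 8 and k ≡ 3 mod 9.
M = 8 × 9 = 72. M₁ = 9, y₁ ≡ 1 mod 8. M₂ = 8, y₂ ≡ 8 mod 9. k = 3×9×1 + 3×8×8 ≡ 3 mod 72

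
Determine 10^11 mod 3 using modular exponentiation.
Using Fermat: 10^{2} ≡ 1 mod 3. 11 ≡ 1 mod 2. So 10^{11} ≡ 10^{1} ≡ 1 mod 3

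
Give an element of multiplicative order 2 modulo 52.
25 has order 2 mod 52 since 25^{2} ≡ 1 (mod 52) and no smaller power works.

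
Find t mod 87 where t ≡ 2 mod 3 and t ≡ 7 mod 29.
M = 3 × 29 = 87. M₁ = 29, y₁ ≡ 2 mod 3. M₂ = 3, y₂ ≡ 10 mod 29. t = 2×29×2 + 7×3×10 ≡ 65 mod 87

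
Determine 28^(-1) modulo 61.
Since 61 is prime, by Fermat 28^(-1) ≡ 28^{59} ≡ 24 (mod 61). Verify: 28 × 24 = 672 ≡ 1 (mod 61)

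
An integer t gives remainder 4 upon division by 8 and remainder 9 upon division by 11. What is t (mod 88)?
M = 8 × 11 = 88. M₁ = 11, y₁ ≡ 3 (mod 8). M₂ = 8, y₂ ≡ 7 (mod 11). t = 4×11×3 + 9×8×7 ≡ 20 (mod 88)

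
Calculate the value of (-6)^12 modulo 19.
By repeated squaring (mod 19): (-6)^{1}≡13, (-6)^{2}≡17, (-6)^{4}≡4, (-6)^{8}≡16. Then (-6)^{12} = (-6)^{8+4} ≡ 16 × 4 ≡ 7 (mod 19)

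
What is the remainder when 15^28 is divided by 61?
By repeated squaring mod 61: 15^{1}≡15, 15^{2}≡42, 15^{4}≡56, 15^{8}≡25, 15^{16}≡15. Then 15^{28} = 15^{16+8+4} ≡ 15 × 25 × 56 ≡ 16 mod 61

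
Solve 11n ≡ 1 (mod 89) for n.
Since 89 is prime, by Fermat 11^(-1) ≡ 11^{87} ≡ 81 (mod 89). Verify: 11 × 81 = 891 ≡ 1 (mod 89)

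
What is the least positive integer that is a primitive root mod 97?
g = 5. For each prime q|96: 5^{48}≡96, 5^{32}≡35, none ≡ 1, so ord_97(5) = 96 and 5 is a primitive root.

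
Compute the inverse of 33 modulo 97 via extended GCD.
Extended GCD: 33(-47) + 97(16) = 1. So 33^(-1) ≡ -47 ≡ 50 mod 97. Verify: 33 × 50 = 1650 ≡ 1 mod 97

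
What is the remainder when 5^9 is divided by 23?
By repeated squaring mod 23: 5^{1}≡5, 5^{2}≡2, 5^{4}≡4, 5^{8}≡16. Then 5^{9} = 5^{8+1} ≡ 16 × 5 ≡ 11 mod 23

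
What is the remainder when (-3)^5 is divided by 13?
By repeated squaring (mod 13): (-3)^{1}≡10, (-3)^{2}≡9, (-3)^{4}≡3. Then (-3)^{5} = (-3)^{4+1} ≡ 3 × 10 ≡ 4 (mod 13)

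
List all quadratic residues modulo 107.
Squares in Z_107*: {1, 3, 4, 9, 10, 11, 12, 13, 14, 16, 19, 23, 25, 27, 29, 30, 33, 34, 35, 36, 37, 39, 40, 41, 42, 44, 47, 48, 49, 52, 53, 56, 57, 61, 62, 64, 69, 75, 76, 79, 81, 83, 85, 86, 87, 89, 90, 92, 99, 100, 101, 102, 105}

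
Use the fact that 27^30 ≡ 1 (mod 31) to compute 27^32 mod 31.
By Fermat: 27^{30} ≡ 1 (mod 31). So 27^{32} = 27^{30} · 27^{2} ≡ 27^{2} ≡ 16 (mod 31)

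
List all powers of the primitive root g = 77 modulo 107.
77^1, 77^2, ..., 77^{106} mod 107: [77, 44, 71, 10, 21, 12, 68, 100, 103, 13, 38, 37, 67, 23, 59, 49, 28, 16, 55, 62, 66, 53, 15, 85, 18, 102, 43, 101, 73, 57, 2, 47, 88, 35, 20, 42, 24, 29, 93, 99, 26, 76, 74, 27, 46, 11, 98, 56, 32, 3, 17, 25, 106, 30, 63, 36, 97, 86, 95, 39, 7, 4, 94, 69, 70, 40, 84, 48, 58, 79, 91, 52, 45, 41, 54, 92, 22, 89, 5, 64, 6, 34, 50, 105, 60, 19, 72, 87, 65, 83, 78, 14, 8, 81, 31, 33, 80, 61, 96, 9, 51, 75, 104, 90, 82, 1]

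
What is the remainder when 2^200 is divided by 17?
Using Fermat: 2^{16} ≡ 1 (mod 17). 200 ≡ 8 (mod 16). So 2^{200} ≡ 2^{8} ≡ 1 (mod 17)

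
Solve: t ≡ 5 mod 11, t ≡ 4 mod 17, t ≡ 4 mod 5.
M = 11 × 17 × 5 = 935. M₁ = 85, y₁ ≡ 7 mod 11. M₂ = 55, y₂ ≡ 13 mod 17. M₃ = 187, y₃ ≡ 3 mod 5. t = 5×85×7 + 4×55×13 + 4×187×3 ≡ 599 mod 935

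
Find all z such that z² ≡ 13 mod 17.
The square roots of 13 mod 17 are 8 and 9. Verify: 8² = 64 ≡ 13 mod 17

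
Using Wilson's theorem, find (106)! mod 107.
By Wilson's theorem, (106)! ≡ -1 ≡ 106 mod 107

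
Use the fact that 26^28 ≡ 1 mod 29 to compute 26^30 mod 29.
By Fermat: 26^{28} ≡ 1 mod 29. So 26^{30} = 26^{28} · 26^{2} ≡ 26^{2} ≡ 9 mod 29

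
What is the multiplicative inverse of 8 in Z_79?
Since 79 is prime, by Fermat 8^(-1) ≡ 8^{77} ≡ 10 mod 79. Verify: 8 × 10 = 80 ≡ 1 mod 79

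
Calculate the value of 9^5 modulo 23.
By repeated squaring (mod 23): 9^{1}≡9, 9^{2}≡12, 9^{4}≡6. Then 9^{5} = 9^{4+1} ≡ 6 × 9 ≡ 8 (mod 23)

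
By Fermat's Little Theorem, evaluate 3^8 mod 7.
By Fermat: 3^{6} ≡ 1 (mod 7). So 3^{8} = 3^{6} · 3^{2} ≡ 3^{2} ≡ 2 (mod 7)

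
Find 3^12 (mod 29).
By repeated squaring (mod 29): 3^{1}≡3, 3^{2}≡9, 3^{4}≡23, 3^{8}≡7. Then 3^{12} = 3^{8+4} ≡ 7 × 23 ≡ 16 (mod 29)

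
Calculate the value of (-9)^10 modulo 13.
By repeated squaring mod 13: (-9)^{1}≡4, (-9)^{2}≡3, (-9)^{4}≡9, (-9)^{8}≡3. Then (-9)^{10} = (-9)^{8+2} ≡ 3 × 3 ≡ 9 mod 13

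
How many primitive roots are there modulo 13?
There are φ(13-1) = φ(12) = 4 primitive roots modulo 13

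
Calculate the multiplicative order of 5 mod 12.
Powers of 5 mod 12: 5^1≡5, 5^2≡1. So the order of 5 is 2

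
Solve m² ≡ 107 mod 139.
The square roots of 107 mod 139 are 78 and 61. Verify: 78² = 6084 ≡ 107 mod 139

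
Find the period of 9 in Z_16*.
Powers of 9 mod 16: 9^1≡9, 9^2≡1. Order = 2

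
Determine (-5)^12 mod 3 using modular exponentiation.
Using Fermat: (-5)^{2} ≡ 1 mod 3. 12 ≡ 0 mod 2. So (-5)^{12} ≡ (-5)^{0} ≡ 1 mod 3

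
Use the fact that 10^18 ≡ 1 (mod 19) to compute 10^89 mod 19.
By Fermat: 10^{18} ≡ 1 (mod 19). 89 = 4×18 + 17. So 10^{89} ≡ 10^{17} ≡ 2 (mod 19)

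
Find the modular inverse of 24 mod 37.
Since 37 is prime, by Fermat 24^(-1) ≡ 24^{35} ≡ 17 mod 37. Verify: 24 × 17 = 408 ≡ 1 mod 37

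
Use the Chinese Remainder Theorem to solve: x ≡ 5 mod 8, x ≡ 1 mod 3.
M = 8 × 3 = 24. M₁ = 3, y₁ ≡ 3 mod 8. M₂ = 8, y₂ ≡ 2 mod 3. x = 5×3×3 + 1×8×2 ≡ 13 mod 24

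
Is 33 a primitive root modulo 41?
33^{20} ≡ 1 (mod 41) and 20 < 40, so ord_41(33) = 20 ≠ 40 and 33 is not a primitive root.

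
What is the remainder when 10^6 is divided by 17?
By repeated squaring (mod 17): 10^{1}≡10, 10^{2}≡15, 10^{4}≡4. Then 10^{6} = 10^{4+2} ≡ 4 × 15 ≡ 9 (mod 17)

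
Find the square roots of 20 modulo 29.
The square roots of 20 mod 29 are 7 and 22. Verify: 7² = 49 ≡ 20 (mod 29)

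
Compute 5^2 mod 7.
5^{2} = 25 ≡ 4 mod 7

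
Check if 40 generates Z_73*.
ord_73(40) divides 72. For each prime q|72: 40^{36}≡72, 40^{24}≡8, none ≡ 1. So 40 has order 72 and is a primitive root mod 73.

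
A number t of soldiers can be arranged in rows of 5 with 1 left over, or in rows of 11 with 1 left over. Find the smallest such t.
M = 5 × 11 = 55. M₁ = 11, y₁ ≡ 1 mod 5. M₂ = 5, y₂ ≡ 9 mod 11. t = 1×11×1 + 1×5×9 ≡ 1 mod 55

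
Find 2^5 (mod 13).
By repeated squaring (mod 13): 2^{1}≡2, 2^{2}≡4, 2^{4}≡3. Then 2^{5} = 2^{4+1} ≡ 3 × 2 ≡ 6 (mod 13)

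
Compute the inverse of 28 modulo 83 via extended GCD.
Extended GCD: 28(3) + 83(-1) = 1. So 28^(-1) ≡ 3 mod 83. Verify: 28 × 3 = 84 ≡ 1 mod 83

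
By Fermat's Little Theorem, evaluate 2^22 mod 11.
By Fermat: 2^{10} ≡ 1 mod 11. 22 = 2×10 + 2. So 2^{22} ≡ 2^{2} ≡ 4 mod 11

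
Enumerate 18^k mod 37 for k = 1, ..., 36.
18^1, 18^2, ..., 18^{36} mod 37: [18, 28, 23, 7, 15, 11, 13, 12, 31, 3, 17, 10, 32, 21, 8, 33, 2, 36, 19, 9, 14, 30, 22, 26, 24, 25, 6, 34, 20, 27, 5, 16, 29, 4, 35, 1]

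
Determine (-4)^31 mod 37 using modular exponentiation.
By repeated squaring mod 37: (-4)^{1}≡33, (-4)^{2}≡16, (-4)^{4}≡34, (-4)^{8}≡9, (-4)^{16}≡7. Then (-4)^{31} = (-4)^{16+8+4+2+1} ≡ 7 × 9 × 34 × 16 × 33 ≡ 34 mod 37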